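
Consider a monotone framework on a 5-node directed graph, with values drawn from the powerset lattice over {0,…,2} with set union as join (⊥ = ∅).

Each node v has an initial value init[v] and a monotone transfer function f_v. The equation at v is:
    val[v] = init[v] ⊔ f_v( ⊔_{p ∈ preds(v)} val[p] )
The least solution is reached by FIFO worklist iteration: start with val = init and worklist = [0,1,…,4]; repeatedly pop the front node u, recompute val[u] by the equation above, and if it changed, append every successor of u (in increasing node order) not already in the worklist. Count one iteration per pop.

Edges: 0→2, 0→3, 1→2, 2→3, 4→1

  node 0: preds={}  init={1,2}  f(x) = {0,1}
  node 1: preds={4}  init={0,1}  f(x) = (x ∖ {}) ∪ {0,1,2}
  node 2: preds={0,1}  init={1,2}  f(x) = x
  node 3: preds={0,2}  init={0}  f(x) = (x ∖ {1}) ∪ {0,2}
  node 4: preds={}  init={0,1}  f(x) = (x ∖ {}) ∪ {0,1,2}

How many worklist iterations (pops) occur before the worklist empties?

6

Iteration log — 6 steps:
  step 1. node 0  ⊔preds={}  new={0,1,2}  old={1,2}  +wl: 
  step 2. node 1  ⊔preds={0,1}  new={0,1,2}  old={0,1}  +wl: 
  step 3. node 2  ⊔preds={0,1,2}  new={0,1,2}  old={1,2}  +wl: 
  step 4. node 3  ⊔preds={0,1,2}  new={0,2}  old={0}  +wl: 
  step 5. node 4  ⊔preds={}  new={0,1,2}  old={0,1}  +wl: 1
  step 6. node 1  ⊔preds={0,1,2}  new={0,1,2}  stable

Least fixpoint reached:
  node 0: {0,1,2}
  node 1: {0,1,2}
  node 2: {0,1,2}
  node 3: {0,2}
  node 4: {0,1,2}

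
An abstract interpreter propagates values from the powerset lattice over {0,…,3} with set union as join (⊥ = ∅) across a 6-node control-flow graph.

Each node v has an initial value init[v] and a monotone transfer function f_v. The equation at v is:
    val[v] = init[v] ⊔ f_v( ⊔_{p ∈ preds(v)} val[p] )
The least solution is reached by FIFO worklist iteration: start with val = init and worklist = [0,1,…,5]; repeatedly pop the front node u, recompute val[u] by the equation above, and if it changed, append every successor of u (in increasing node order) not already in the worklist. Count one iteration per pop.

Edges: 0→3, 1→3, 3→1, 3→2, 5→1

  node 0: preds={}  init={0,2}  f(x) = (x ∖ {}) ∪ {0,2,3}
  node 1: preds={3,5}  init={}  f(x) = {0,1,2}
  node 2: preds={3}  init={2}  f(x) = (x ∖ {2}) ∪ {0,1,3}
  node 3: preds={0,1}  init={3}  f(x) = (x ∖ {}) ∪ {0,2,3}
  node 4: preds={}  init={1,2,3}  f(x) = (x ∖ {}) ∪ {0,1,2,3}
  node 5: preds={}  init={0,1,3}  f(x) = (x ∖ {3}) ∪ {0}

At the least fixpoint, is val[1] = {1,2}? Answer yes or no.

Trace (8 dequeues):
  [1] u=0 | in {} | out {0,2,3} | prev {0,2} | push {}
  [2] u=1 | in {0,1,3} | out {0,1,2} | prev {} | push {}
  [3] u=2 | in {3} | out {0,1,2,3} | prev {2} | push {}
  [4] u=3 | in {0,1,2,3} | out {0,1,2,3} | prev {3} | push {1,2}
  [5] u=4 | in {} | out {0,1,2,3} | prev {1,2,3} | push {}
  [6] u=5 | in {} | out {0,1,3} | ==
  [7] u=1 | in {0,1,2,3} | out {0,1,2} | ==
  [8] u=2 | in {0,1,2,3} | out {0,1,2,3} | ==

Converged values:
  [0] {0,2,3}
  [1] {0,1,2}
  [2] {0,1,2,3}
  [3] {0,1,2,3}
  [4] {0,1,2,3}
  [5] {0,1,3}

no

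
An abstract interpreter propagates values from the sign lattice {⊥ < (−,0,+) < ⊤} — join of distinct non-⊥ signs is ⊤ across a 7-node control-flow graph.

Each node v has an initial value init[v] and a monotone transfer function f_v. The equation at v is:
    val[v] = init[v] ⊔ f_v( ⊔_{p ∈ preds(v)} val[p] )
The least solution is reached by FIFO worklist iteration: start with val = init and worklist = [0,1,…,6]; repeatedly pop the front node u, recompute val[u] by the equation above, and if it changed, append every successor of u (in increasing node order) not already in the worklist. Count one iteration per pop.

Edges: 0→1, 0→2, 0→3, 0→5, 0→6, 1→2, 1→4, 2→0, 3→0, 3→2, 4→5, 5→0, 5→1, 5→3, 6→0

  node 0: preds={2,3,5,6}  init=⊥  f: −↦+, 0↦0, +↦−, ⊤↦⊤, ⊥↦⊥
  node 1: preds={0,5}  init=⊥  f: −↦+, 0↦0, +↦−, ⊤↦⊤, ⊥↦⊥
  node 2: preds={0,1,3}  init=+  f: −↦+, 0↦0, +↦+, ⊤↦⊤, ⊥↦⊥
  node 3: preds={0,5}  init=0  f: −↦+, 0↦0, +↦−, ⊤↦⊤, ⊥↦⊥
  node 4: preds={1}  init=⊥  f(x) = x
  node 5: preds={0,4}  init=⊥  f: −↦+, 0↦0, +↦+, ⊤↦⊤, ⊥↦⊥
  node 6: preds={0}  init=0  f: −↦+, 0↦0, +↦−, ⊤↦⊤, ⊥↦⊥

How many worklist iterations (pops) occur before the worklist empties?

11

Iteration log — 11 steps:
  step 1. node 0  ⊔preds=⊤  new=⊤  old=⊥  +wl: 
  step 2. node 1  ⊔preds=⊤  new=⊤  old=⊥  +wl: 
  step 3. node 2  ⊔preds=⊤  new=⊤  old=+  +wl: 0
  step 4. node 3  ⊔preds=⊤  new=⊤  old=0  +wl: 2
  step 5. node 4  ⊔preds=⊤  new=⊤  old=⊥  +wl: 
  step 6. node 5  ⊔preds=⊤  new=⊤  old=⊥  +wl: 1,3
  step 7. node 6  ⊔preds=⊤  new=⊤  old=0  +wl: 
  step 8. node 0  ⊔preds=⊤  new=⊤  stable
  step 9. node 2  ⊔preds=⊤  new=⊤  stable
  step 10. node 1  ⊔preds=⊤  new=⊤  stable
  step 11. node 3  ⊔preds=⊤  new=⊤  stable

Least fixpoint reached:
  node 0: ⊤
  node 1: ⊤
  node 2: ⊤
  node 3: ⊤
  node 4: ⊤
  node 5: ⊤
  node 6: ⊤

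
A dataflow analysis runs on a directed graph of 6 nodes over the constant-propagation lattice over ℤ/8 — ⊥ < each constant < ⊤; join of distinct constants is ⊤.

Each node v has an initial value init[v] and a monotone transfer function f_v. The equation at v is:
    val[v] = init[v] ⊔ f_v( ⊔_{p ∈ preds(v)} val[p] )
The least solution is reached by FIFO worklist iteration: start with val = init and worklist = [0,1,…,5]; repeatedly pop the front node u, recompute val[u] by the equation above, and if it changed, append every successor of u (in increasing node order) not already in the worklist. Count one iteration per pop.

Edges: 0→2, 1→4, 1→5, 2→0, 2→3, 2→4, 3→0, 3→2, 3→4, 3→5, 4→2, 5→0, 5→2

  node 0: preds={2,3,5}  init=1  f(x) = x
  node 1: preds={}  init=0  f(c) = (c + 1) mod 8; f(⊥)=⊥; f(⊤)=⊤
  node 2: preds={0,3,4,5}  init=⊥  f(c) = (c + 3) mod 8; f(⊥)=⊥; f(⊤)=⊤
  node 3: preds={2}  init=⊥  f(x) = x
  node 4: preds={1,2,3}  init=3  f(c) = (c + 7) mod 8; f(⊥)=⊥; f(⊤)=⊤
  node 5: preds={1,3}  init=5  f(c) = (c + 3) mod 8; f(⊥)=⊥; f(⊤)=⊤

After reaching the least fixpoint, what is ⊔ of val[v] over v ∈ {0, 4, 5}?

Trace (8 dequeues):
  [1] u=0 | in 5 | out ⊤ | prev 1 | push {}
  [2] u=1 | in ⊥ | out 0 | ==
  [3] u=2 | in ⊤ | out ⊤ | prev ⊥ | push {0}
  [4] u=3 | in ⊤ | out ⊤ | prev ⊥ | push {2}
  [5] u=4 | in ⊤ | out ⊤ | prev 3 | push {}
  [6] u=5 | in ⊤ | out ⊤ | prev 5 | push {}
  [7] u=0 | in ⊤ | out ⊤ | ==
  [8] u=2 | in ⊤ | out ⊤ | ==

Converged values:
  [0] ⊤
  [1] 0
  [2] ⊤
  [3] ⊤
  [4] ⊤
  [5] ⊤

⊤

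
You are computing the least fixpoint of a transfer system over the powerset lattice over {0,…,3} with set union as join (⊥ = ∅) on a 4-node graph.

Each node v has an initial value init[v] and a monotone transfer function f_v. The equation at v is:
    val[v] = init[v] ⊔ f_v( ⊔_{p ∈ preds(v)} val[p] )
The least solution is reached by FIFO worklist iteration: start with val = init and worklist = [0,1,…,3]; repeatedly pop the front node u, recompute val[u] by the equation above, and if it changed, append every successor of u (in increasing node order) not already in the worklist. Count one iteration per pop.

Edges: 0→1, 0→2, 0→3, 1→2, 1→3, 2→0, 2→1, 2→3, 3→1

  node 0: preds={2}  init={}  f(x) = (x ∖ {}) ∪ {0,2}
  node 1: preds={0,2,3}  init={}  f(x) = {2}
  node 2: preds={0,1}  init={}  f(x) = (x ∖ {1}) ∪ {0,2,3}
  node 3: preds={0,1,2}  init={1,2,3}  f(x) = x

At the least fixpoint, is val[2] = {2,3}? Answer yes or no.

no

Worklist (8 pops):
  #1 pop 0: in={} → {0,2} (was {}); enqueue []
  #2 pop 1: in={0,1,2,3} → {2} (was {}); enqueue []
  #3 pop 2: in={0,2} → {0,2,3} (was {}); enqueue [0,1]
  #4 pop 3: in={0,2,3} → {0,1,2,3} (was {1,2,3}); enqueue []
  #5 pop 0: in={0,2,3} → {0,2,3} (was {0,2}); enqueue [2,3]
  #6 pop 1: in={0,1,2,3} → {2} (no change)
  #7 pop 2: in={0,2,3} → {0,2,3} (no change)
  #8 pop 3: in={0,2,3} → {0,1,2,3} (no change)

Fixpoint:
  val[0] = {0,2,3}
  val[1] = {2}
  val[2] = {0,2,3}
  val[3] = {0,1,2,3}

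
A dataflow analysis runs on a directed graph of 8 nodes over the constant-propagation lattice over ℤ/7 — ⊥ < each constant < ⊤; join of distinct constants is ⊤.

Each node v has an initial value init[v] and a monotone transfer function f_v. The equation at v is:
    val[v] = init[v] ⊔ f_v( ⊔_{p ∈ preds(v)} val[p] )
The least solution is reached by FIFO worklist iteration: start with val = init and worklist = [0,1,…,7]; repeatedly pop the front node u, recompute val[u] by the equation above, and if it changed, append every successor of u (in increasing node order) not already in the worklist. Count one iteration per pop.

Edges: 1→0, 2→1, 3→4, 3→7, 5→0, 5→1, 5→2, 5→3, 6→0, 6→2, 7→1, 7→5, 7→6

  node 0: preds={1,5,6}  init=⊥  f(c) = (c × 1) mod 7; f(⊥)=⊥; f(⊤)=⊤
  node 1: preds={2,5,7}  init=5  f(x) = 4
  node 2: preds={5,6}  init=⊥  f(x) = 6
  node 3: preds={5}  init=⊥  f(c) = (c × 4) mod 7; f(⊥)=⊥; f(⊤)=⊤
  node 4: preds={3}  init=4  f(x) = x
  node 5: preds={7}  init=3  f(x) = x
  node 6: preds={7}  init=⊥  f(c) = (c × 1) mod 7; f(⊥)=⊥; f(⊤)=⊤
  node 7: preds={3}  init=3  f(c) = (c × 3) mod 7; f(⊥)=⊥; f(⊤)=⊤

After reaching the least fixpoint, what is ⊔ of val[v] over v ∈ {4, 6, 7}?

Iteration log — 19 steps:
  step 1. node 0  ⊔preds=⊤  new=⊤  old=⊥  +wl: 
  step 2. node 1  ⊔preds=3  new=⊤  old=5  +wl: 0
  step 3. node 2  ⊔preds=3  new=6  old=⊥  +wl: 1
  step 4. node 3  ⊔preds=3  new=5  old=⊥  +wl: 
  step 5. node 4  ⊔preds=5  new=⊤  old=4  +wl: 
  step 6. node 5  ⊔preds=3  new=3  stable
  step 7. node 6  ⊔preds=3  new=3  old=⊥  +wl: 2
  step 8. node 7  ⊔preds=5  new=⊤  old=3  +wl: 5,6
  step 9. node 0  ⊔preds=⊤  new=⊤  stable
  step 10. node 1  ⊔preds=⊤  new=⊤  stable
  step 11. node 2  ⊔preds=3  new=6  stable
  step 12. node 5  ⊔preds=⊤  new=⊤  old=3  +wl: 0,1,2,3
  step 13. node 6  ⊔preds=⊤  new=⊤  old=3  +wl: 
  step 14. node 0  ⊔preds=⊤  new=⊤  stable
  step 15. node 1  ⊔preds=⊤  new=⊤  stable
  step 16. node 2  ⊔preds=⊤  new=6  stable
  step 17. node 3  ⊔preds=⊤  new=⊤  old=5  +wl: 4,7
  step 18. node 4  ⊔preds=⊤  new=⊤  stable
  step 19. node 7  ⊔preds=⊤  new=⊤  stable

Least fixpoint reached:
  node 0: ⊤
  node 1: ⊤
  node 2: 6
  node 3: ⊤
  node 4: ⊤
  node 5: ⊤
  node 6: ⊤
  node 7: ⊤

⊤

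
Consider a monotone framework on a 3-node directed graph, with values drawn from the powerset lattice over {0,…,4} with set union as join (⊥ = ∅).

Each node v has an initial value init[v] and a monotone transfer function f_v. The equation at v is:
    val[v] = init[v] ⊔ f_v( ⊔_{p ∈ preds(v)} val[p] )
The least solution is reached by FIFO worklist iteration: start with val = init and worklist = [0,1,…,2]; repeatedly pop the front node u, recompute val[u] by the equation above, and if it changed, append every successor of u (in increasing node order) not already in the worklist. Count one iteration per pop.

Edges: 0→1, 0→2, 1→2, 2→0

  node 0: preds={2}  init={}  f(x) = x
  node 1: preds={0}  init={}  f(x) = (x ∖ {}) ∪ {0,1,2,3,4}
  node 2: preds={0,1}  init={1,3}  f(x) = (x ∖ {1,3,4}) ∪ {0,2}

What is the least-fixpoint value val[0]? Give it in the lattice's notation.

Iteration log — 6 steps:
  step 1. node 0  ⊔preds={1,3}  new={1,3}  old={}  +wl: 
  step 2. node 1  ⊔preds={1,3}  new={0,1,2,3,4}  old={}  +wl: 
  step 3. node 2  ⊔preds={0,1,2,3,4}  new={0,1,2,3}  old={1,3}  +wl: 0
  step 4. node 0  ⊔preds={0,1,2,3}  new={0,1,2,3}  old={1,3}  +wl: 1,2
  step 5. node 1  ⊔preds={0,1,2,3}  new={0,1,2,3,4}  stable
  step 6. node 2  ⊔preds={0,1,2,3,4}  new={0,1,2,3}  stable

Least fixpoint reached:
  node 0: {0,1,2,3}
  node 1: {0,1,2,3,4}
  node 2: {0,1,2,3}

{0,1,2,3}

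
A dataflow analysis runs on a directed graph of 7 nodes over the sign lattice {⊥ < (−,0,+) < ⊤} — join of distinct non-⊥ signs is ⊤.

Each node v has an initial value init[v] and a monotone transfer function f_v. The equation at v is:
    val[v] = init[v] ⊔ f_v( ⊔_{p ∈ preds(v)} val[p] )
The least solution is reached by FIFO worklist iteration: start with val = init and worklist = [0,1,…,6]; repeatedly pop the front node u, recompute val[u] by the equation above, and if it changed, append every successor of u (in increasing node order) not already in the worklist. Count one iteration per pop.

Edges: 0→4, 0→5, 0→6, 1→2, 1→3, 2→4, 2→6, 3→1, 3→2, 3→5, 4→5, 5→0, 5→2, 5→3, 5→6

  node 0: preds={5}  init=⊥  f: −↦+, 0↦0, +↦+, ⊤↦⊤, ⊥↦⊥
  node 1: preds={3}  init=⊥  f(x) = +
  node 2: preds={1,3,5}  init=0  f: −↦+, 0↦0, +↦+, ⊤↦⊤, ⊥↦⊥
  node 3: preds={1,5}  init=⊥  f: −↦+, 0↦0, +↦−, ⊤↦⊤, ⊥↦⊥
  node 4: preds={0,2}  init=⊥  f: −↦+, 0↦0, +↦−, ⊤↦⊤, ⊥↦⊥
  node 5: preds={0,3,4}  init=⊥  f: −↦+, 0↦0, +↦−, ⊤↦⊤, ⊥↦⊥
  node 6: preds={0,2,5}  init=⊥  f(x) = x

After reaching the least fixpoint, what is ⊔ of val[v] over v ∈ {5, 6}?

Trace (16 dequeues):
  [1] u=0 | in ⊥ | out ⊥ | ==
  [2] u=1 | in ⊥ | out + | prev ⊥ | push {}
  [3] u=2 | in + | out ⊤ | prev 0 | push {}
  [4] u=3 | in + | out − | prev ⊥ | push {1,2}
  [5] u=4 | in ⊤ | out ⊤ | prev ⊥ | push {}
  [6] u=5 | in ⊤ | out ⊤ | prev ⊥ | push {0,3}
  [7] u=6 | in ⊤ | out ⊤ | prev ⊥ | push {}
  [8] u=1 | in − | out + | ==
  [9] u=2 | in ⊤ | out ⊤ | ==
  [10] u=0 | in ⊤ | out ⊤ | prev ⊥ | push {4,5,6}
  [11] u=3 | in ⊤ | out ⊤ | prev − | push {1,2}
  [12] u=4 | in ⊤ | out ⊤ | ==
  [13] u=5 | in ⊤ | out ⊤ | ==
  [14] u=6 | in ⊤ | out ⊤ | ==
  [15] u=1 | in ⊤ | out + | ==
  [16] u=2 | in ⊤ | out ⊤ | ==

Converged values:
  [0] ⊤
  [1] +
  [2] ⊤
  [3] ⊤
  [4] ⊤
  [5] ⊤
  [6] ⊤

⊤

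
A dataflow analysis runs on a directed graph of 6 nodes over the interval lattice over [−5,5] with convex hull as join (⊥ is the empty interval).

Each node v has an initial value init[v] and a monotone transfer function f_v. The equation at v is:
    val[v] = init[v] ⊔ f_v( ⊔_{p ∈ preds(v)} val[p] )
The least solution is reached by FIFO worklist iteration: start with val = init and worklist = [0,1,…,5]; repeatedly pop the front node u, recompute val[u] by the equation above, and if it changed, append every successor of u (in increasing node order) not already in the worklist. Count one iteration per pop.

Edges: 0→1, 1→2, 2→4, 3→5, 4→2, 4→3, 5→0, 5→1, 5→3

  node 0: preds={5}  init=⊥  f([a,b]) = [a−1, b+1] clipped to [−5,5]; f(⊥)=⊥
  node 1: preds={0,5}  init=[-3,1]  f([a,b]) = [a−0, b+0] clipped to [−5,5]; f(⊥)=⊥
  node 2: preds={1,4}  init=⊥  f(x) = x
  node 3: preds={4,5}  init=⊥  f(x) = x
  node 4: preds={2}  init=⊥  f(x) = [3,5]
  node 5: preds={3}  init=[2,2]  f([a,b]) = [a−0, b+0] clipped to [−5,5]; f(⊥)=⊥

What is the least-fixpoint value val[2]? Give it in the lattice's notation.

Worklist (14 pops):
  #1 pop 0: in=[2,2] → [1,3] (was ⊥); enqueue []
  #2 pop 1: in=[1,3] → [-3,3] (was [-3,1]); enqueue []
  #3 pop 2: in=[-3,3] → [-3,3] (was ⊥); enqueue []
  #4 pop 3: in=[2,2] → [2,2] (was ⊥); enqueue []
  #5 pop 4: in=[-3,3] → [3,5] (was ⊥); enqueue [2,3]
  #6 pop 5: in=[2,2] → [2,2] (no change)
  #7 pop 2: in=[-3,5] → [-3,5] (was [-3,3]); enqueue [4]
  #8 pop 3: in=[2,5] → [2,5] (was [2,2]); enqueue [5]
  #9 pop 4: in=[-3,5] → [3,5] (no change)
  #10 pop 5: in=[2,5] → [2,5] (was [2,2]); enqueue [0,1,3]
  #11 pop 0: in=[2,5] → [1,5] (was [1,3]); enqueue []
  #12 pop 1: in=[1,5] → [-3,5] (was [-3,3]); enqueue [2]
  #13 pop 3: in=[2,5] → [2,5] (no change)
  #14 pop 2: in=[-3,5] → [-3,5] (no change)

Fixpoint:
  val[0] = [1,5]
  val[1] = [-3,5]
  val[2] = [-3,5]
  val[3] = [2,5]
  val[4] = [3,5]
  val[5] = [2,5]

[-3,5]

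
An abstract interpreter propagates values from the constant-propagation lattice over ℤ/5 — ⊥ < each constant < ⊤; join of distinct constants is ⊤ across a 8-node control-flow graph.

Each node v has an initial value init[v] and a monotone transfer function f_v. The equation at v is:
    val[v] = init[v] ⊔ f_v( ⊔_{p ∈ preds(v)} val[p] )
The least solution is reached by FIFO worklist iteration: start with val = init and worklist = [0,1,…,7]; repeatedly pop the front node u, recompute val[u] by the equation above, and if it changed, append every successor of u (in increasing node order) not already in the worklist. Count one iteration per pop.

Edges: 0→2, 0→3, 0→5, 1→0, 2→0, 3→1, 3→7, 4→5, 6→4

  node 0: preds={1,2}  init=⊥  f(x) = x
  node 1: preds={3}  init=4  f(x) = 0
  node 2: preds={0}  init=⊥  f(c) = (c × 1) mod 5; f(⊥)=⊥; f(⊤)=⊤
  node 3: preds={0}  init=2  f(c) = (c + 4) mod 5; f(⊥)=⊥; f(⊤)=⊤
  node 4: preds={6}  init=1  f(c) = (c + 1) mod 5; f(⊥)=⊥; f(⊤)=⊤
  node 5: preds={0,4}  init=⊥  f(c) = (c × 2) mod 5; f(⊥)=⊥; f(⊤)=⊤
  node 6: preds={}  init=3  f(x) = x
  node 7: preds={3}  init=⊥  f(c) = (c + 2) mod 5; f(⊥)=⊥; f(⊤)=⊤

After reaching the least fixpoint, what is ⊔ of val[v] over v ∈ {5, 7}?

Trace (14 dequeues):
  [1] u=0 | in 4 | out 4 | prev ⊥ | push {}
  [2] u=1 | in 2 | out ⊤ | prev 4 | push {0}
  [3] u=2 | in 4 | out 4 | prev ⊥ | push {}
  [4] u=3 | in 4 | out ⊤ | prev 2 | push {1}
  [5] u=4 | in 3 | out ⊤ | prev 1 | push {}
  [6] u=5 | in ⊤ | out ⊤ | prev ⊥ | push {}
  [7] u=6 | in ⊥ | out 3 | ==
  [8] u=7 | in ⊤ | out ⊤ | prev ⊥ | push {}
  [9] u=0 | in ⊤ | out ⊤ | prev 4 | push {2,3,5}
  [10] u=1 | in ⊤ | out ⊤ | ==
  [11] u=2 | in ⊤ | out ⊤ | prev 4 | push {0}
  [12] u=3 | in ⊤ | out ⊤ | ==
  [13] u=5 | in ⊤ | out ⊤ | ==
  [14] u=0 | in ⊤ | out ⊤ | ==

Converged values:
  [0] ⊤
  [1] ⊤
  [2] ⊤
  [3] ⊤
  [4] ⊤
  [5] ⊤
  [6] 3
  [7] ⊤

⊤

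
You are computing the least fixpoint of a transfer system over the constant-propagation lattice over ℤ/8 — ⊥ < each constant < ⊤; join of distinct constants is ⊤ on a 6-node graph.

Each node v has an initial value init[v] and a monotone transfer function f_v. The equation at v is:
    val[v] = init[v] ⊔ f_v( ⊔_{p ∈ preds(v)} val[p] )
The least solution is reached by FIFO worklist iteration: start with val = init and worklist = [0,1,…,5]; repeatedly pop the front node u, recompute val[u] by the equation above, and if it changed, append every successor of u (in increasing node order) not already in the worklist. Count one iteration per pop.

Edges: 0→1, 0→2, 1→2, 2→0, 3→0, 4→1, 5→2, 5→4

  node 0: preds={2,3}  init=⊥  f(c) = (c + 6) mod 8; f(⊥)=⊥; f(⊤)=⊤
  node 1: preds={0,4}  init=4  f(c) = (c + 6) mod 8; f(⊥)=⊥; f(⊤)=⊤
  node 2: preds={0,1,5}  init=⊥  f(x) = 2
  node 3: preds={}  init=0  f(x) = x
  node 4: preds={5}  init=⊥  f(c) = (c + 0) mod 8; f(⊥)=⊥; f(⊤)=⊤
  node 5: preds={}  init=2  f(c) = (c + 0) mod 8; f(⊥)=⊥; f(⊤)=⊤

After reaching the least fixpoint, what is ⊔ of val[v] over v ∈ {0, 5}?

Iteration log — 9 steps:
  step 1. node 0  ⊔preds=0  new=6  old=⊥  +wl: 
  step 2. node 1  ⊔preds=6  new=4  stable
  step 3. node 2  ⊔preds=⊤  new=2  old=⊥  +wl: 0
  step 4. node 3  ⊔preds=⊥  new=0  stable
  step 5. node 4  ⊔preds=2  new=2  old=⊥  +wl: 1
  step 6. node 5  ⊔preds=⊥  new=2  stable
  step 7. node 0  ⊔preds=⊤  new=⊤  old=6  +wl: 2
  step 8. node 1  ⊔preds=⊤  new=⊤  old=4  +wl: 
  step 9. node 2  ⊔preds=⊤  new=2  stable

Least fixpoint reached:
  node 0: ⊤
  node 1: ⊤
  node 2: 2
  node 3: 0
  node 4: 2
  node 5: 2

⊤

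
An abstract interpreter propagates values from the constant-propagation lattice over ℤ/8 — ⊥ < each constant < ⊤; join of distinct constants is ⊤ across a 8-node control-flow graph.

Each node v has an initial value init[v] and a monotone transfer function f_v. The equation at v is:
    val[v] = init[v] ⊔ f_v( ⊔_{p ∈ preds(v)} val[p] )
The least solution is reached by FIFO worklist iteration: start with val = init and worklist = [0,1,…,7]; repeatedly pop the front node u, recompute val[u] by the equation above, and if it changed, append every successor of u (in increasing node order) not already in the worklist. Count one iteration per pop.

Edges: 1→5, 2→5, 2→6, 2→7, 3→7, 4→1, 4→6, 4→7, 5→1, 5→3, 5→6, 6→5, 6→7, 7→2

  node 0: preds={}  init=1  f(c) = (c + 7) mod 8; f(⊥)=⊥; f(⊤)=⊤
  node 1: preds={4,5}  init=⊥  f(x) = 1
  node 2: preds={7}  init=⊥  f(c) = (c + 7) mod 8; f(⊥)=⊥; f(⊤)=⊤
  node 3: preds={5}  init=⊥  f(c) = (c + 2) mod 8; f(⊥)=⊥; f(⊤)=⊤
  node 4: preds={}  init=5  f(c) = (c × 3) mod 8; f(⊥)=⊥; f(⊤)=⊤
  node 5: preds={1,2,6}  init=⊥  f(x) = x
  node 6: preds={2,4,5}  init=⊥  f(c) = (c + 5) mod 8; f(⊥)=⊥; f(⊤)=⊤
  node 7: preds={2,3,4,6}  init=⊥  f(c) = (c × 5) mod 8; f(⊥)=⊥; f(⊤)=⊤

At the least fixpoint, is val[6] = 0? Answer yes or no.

no

Worklist (18 pops):
  #1 pop 0: in=⊥ → 1 (no change)
  #2 pop 1: in=5 → 1 (was ⊥); enqueue []
  #3 pop 2: in=⊥ → ⊥ (no change)
  #4 pop 3: in=⊥ → ⊥ (no change)
  #5 pop 4: in=⊥ → 5 (no change)
  #6 pop 5: in=1 → 1 (was ⊥); enqueue [1,3]
  #7 pop 6: in=⊤ → ⊤ (was ⊥); enqueue [5]
  #8 pop 7: in=⊤ → ⊤ (was ⊥); enqueue [2]
  #9 pop 1: in=⊤ → 1 (no change)
  #10 pop 3: in=1 → 3 (was ⊥); enqueue [7]
  #11 pop 5: in=⊤ → ⊤ (was 1); enqueue [1,3,6]
  #12 pop 2: in=⊤ → ⊤ (was ⊥); enqueue [5]
  #13 pop 7: in=⊤ → ⊤ (no change)
  #14 pop 1: in=⊤ → 1 (no change)
  #15 pop 3: in=⊤ → ⊤ (was 3); enqueue [7]
  #16 pop 6: in=⊤ → ⊤ (no change)
  #17 pop 5: in=⊤ → ⊤ (no change)
  #18 pop 7: in=⊤ → ⊤ (no change)

Fixpoint:
  val[0] = 1
  val[1] = 1
  val[2] = ⊤
  val[3] = ⊤
  val[4] = 5
  val[5] = ⊤
  val[6] = ⊤
  val[7] = ⊤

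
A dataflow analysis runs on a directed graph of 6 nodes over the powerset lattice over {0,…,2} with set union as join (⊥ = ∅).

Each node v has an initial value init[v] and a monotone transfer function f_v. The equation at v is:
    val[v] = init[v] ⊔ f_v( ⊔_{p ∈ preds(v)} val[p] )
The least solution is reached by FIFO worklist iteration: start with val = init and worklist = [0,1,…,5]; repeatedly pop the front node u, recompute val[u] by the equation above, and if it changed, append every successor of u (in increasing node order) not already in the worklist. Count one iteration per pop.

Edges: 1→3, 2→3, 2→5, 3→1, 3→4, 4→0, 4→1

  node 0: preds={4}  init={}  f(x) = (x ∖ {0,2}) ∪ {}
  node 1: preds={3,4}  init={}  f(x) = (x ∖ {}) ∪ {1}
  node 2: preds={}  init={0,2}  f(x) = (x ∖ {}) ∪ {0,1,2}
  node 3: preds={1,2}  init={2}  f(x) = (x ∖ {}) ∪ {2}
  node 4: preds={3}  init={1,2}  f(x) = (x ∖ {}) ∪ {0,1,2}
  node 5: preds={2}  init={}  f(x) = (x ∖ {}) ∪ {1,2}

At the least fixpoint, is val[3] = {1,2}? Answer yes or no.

Worklist (9 pops):
  #1 pop 0: in={1,2} → {1} (was {}); enqueue []
  #2 pop 1: in={1,2} → {1,2} (was {}); enqueue []
  #3 pop 2: in={} → {0,1,2} (was {0,2}); enqueue []
  #4 pop 3: in={0,1,2} → {0,1,2} (was {2}); enqueue [1]
  #5 pop 4: in={0,1,2} → {0,1,2} (was {1,2}); enqueue [0]
  #6 pop 5: in={0,1,2} → {0,1,2} (was {}); enqueue []
  #7 pop 1: in={0,1,2} → {0,1,2} (was {1,2}); enqueue [3]
  #8 pop 0: in={0,1,2} → {1} (no change)
  #9 pop 3: in={0,1,2} → {0,1,2} (no change)

Fixpoint:
  val[0] = {1}
  val[1] = {0,1,2}
  val[2] = {0,1,2}
  val[3] = {0,1,2}
  val[4] = {0,1,2}
  val[5] = {0,1,2}

no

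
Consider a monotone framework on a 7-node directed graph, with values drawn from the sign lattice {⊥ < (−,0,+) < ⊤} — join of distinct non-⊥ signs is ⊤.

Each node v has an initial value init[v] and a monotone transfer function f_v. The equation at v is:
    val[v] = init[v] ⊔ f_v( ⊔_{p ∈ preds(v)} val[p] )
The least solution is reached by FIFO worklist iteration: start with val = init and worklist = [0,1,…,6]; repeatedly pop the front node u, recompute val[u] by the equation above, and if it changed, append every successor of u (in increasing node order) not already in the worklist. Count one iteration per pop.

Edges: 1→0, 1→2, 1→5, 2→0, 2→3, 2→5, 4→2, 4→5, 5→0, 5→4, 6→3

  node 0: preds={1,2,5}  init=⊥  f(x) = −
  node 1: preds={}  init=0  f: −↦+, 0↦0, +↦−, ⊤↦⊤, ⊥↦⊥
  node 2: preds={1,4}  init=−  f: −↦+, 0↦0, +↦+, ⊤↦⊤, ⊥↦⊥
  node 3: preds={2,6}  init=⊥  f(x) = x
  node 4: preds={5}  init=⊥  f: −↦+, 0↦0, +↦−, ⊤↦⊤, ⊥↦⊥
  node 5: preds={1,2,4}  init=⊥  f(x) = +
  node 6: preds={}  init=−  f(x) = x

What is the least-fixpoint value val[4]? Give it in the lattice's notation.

Worklist (11 pops):
  #1 pop 0: in=⊤ → − (was ⊥); enqueue []
  #2 pop 1: in=⊥ → 0 (no change)
  #3 pop 2: in=0 → ⊤ (was −); enqueue [0]
  #4 pop 3: in=⊤ → ⊤ (was ⊥); enqueue []
  #5 pop 4: in=⊥ → ⊥ (no change)
  #6 pop 5: in=⊤ → + (was ⊥); enqueue [4]
  #7 pop 6: in=⊥ → − (no change)
  #8 pop 0: in=⊤ → − (no change)
  #9 pop 4: in=+ → − (was ⊥); enqueue [2,5]
  #10 pop 2: in=⊤ → ⊤ (no change)
  #11 pop 5: in=⊤ → + (no change)

Fixpoint:
  val[0] = −
  val[1] = 0
  val[2] = ⊤
  val[3] = ⊤
  val[4] = −
  val[5] = +
  val[6] = −

−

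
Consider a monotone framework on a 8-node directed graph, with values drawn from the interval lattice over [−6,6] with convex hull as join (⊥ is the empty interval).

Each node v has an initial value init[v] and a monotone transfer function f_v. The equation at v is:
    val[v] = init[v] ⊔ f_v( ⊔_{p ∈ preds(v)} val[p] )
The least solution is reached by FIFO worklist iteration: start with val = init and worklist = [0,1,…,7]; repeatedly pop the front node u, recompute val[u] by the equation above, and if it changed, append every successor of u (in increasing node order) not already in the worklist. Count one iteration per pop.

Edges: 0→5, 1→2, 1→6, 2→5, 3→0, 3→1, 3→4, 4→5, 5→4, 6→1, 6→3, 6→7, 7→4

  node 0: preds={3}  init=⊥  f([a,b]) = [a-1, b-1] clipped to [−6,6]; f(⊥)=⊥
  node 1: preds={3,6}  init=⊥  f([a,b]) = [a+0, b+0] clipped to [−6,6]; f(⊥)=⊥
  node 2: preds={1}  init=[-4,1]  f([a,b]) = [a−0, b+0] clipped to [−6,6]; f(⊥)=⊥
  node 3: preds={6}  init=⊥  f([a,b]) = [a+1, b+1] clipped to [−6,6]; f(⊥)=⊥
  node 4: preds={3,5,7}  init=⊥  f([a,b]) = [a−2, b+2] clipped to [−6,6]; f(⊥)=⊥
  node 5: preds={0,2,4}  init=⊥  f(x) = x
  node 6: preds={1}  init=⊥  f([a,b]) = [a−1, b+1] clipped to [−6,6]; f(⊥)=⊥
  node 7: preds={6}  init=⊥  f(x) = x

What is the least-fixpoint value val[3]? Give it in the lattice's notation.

Iteration log — 15 steps:
  step 1. node 0  ⊔preds=⊥  new=⊥  stable
  step 2. node 1  ⊔preds=⊥  new=⊥  stable
  step 3. node 2  ⊔preds=⊥  new=[-4,1]  stable
  step 4. node 3  ⊔preds=⊥  new=⊥  stable
  step 5. node 4  ⊔preds=⊥  new=⊥  stable
  step 6. node 5  ⊔preds=[-4,1]  new=[-4,1]  old=⊥  +wl: 4
  step 7. node 6  ⊔preds=⊥  new=⊥  stable
  step 8. node 7  ⊔preds=⊥  new=⊥  stable
  step 9. node 4  ⊔preds=[-4,1]  new=[-6,3]  old=⊥  +wl: 5
  step 10. node 5  ⊔preds=[-6,3]  new=[-6,3]  old=[-4,1]  +wl: 4
  step 11. node 4  ⊔preds=[-6,3]  new=[-6,5]  old=[-6,3]  +wl: 5
  step 12. node 5  ⊔preds=[-6,5]  new=[-6,5]  old=[-6,3]  +wl: 4
  step 13. node 4  ⊔preds=[-6,5]  new=[-6,6]  old=[-6,5]  +wl: 5
  step 14. node 5  ⊔preds=[-6,6]  new=[-6,6]  old=[-6,5]  +wl: 4
  step 15. node 4  ⊔preds=[-6,6]  new=[-6,6]  stable

Least fixpoint reached:
  node 0: ⊥
  node 1: ⊥
  node 2: [-4,1]
  node 3: ⊥
  node 4: [-6,6]
  node 5: [-6,6]
  node 6: ⊥
  node 7: ⊥

⊥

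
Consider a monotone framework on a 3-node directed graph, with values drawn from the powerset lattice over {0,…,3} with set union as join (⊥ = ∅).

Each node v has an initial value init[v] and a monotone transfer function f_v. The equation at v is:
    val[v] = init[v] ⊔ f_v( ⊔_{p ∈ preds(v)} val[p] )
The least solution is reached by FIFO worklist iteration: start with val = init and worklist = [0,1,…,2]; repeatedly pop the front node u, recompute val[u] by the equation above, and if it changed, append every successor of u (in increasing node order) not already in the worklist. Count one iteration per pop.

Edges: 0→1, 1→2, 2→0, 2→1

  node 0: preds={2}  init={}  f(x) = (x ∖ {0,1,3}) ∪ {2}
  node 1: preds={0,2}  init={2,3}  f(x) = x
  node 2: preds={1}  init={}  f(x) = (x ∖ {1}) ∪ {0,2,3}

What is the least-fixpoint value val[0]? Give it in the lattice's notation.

{2}

Iteration log — 6 steps:
  step 1. node 0  ⊔preds={}  new={2}  old={}  +wl: 
  step 2. node 1  ⊔preds={2}  new={2,3}  stable
  step 3. node 2  ⊔preds={2,3}  new={0,2,3}  old={}  +wl: 0,1
  step 4. node 0  ⊔preds={0,2,3}  new={2}  stable
  step 5. node 1  ⊔preds={0,2,3}  new={0,2,3}  old={2,3}  +wl: 2
  step 6. node 2  ⊔preds={0,2,3}  new={0,2,3}  stable

Least fixpoint reached:
  node 0: {2}
  node 1: {0,2,3}
  node 2: {0,2,3}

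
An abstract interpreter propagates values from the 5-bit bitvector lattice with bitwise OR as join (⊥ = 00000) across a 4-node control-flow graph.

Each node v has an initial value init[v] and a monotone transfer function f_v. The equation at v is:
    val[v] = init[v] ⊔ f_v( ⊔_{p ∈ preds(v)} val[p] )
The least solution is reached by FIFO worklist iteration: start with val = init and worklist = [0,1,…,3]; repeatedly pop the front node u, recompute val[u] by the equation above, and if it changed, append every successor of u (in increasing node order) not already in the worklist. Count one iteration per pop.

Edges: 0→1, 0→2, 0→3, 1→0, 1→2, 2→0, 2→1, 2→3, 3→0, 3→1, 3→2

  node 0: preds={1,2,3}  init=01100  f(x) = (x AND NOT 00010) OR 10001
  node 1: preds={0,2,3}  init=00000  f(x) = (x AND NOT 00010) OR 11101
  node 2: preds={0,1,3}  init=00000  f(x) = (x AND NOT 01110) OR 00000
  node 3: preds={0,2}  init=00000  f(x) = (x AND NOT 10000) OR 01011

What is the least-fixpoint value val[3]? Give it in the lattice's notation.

Iteration log — 7 steps:
  step 1. node 0  ⊔preds=00000  new=11101  old=01100  +wl: 
  step 2. node 1  ⊔preds=11101  new=11101  old=00000  +wl: 0
  step 3. node 2  ⊔preds=11101  new=10001  old=00000  +wl: 1
  step 4. node 3  ⊔preds=11101  new=01111  old=00000  +wl: 2
  step 5. node 0  ⊔preds=11111  new=11101  stable
  step 6. node 1  ⊔preds=11111  new=11101  stable
  step 7. node 2  ⊔preds=11111  new=10001  stable

Least fixpoint reached:
  node 0: 11101
  node 1: 11101
  node 2: 10001
  node 3: 01111

01111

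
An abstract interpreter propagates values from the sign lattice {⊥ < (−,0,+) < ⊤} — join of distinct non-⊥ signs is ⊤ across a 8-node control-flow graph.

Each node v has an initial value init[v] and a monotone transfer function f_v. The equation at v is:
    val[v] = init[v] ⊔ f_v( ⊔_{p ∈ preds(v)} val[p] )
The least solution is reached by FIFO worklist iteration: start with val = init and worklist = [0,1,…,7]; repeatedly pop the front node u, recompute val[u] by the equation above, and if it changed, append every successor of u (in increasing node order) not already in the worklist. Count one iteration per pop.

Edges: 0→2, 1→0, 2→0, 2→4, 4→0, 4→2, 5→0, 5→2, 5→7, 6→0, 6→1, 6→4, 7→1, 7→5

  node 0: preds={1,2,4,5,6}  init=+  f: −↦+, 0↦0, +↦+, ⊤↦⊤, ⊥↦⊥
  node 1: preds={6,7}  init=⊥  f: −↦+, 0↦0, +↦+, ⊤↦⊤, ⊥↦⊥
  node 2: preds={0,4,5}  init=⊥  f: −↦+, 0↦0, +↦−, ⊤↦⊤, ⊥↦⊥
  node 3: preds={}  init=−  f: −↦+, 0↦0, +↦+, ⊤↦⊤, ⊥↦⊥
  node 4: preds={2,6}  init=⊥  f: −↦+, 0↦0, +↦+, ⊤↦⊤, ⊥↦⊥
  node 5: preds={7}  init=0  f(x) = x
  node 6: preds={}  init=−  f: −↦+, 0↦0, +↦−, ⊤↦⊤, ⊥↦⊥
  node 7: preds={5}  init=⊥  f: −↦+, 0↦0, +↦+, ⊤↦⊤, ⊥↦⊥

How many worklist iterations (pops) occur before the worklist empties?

13

Worklist (13 pops):
  #1 pop 0: in=⊤ → ⊤ (was +); enqueue []
  #2 pop 1: in=− → + (was ⊥); enqueue [0]
  #3 pop 2: in=⊤ → ⊤ (was ⊥); enqueue []
  #4 pop 3: in=⊥ → − (no change)
  #5 pop 4: in=⊤ → ⊤ (was ⊥); enqueue [2]
  #6 pop 5: in=⊥ → 0 (no change)
  #7 pop 6: in=⊥ → − (no change)
  #8 pop 7: in=0 → 0 (was ⊥); enqueue [1,5]
  #9 pop 0: in=⊤ → ⊤ (no change)
  #10 pop 2: in=⊤ → ⊤ (no change)
  #11 pop 1: in=⊤ → ⊤ (was +); enqueue [0]
  #12 pop 5: in=0 → 0 (no change)
  #13 pop 0: in=⊤ → ⊤ (no change)

Fixpoint:
  val[0] = ⊤
  val[1] = ⊤
  val[2] = ⊤
  val[3] = −
  val[4] = ⊤
  val[5] = 0
  val[6] = −
  val[7] = 0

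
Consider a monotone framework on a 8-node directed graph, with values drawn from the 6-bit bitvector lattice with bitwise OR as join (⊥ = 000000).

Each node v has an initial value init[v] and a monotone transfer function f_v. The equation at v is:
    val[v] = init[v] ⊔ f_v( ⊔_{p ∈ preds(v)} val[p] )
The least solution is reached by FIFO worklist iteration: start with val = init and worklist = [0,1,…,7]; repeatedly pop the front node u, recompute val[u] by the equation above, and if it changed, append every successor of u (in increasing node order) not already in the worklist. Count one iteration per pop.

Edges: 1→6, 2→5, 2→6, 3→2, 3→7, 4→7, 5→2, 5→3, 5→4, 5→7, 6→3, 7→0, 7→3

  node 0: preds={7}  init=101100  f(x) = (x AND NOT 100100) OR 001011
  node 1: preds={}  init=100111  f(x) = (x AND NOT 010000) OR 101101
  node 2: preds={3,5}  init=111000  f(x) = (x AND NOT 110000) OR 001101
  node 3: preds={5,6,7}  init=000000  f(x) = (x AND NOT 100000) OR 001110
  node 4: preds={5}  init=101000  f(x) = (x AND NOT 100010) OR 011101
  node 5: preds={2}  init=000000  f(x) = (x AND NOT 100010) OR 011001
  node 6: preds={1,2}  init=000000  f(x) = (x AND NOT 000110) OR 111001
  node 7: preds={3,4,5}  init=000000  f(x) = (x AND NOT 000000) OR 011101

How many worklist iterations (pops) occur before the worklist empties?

Trace (16 dequeues):
  [1] u=0 | in 000000 | out 101111 | prev 101100 | push {}
  [2] u=1 | in 000000 | out 101111 | prev 100111 | push {}
  [3] u=2 | in 000000 | out 111101 | prev 111000 | push {}
  [4] u=3 | in 000000 | out 001110 | prev 000000 | push {2}
  [5] u=4 | in 000000 | out 111101 | prev 101000 | push {}
  [6] u=5 | in 111101 | out 011101 | prev 000000 | push {3,4}
  [7] u=6 | in 111111 | out 111001 | prev 000000 | push {}
  [8] u=7 | in 111111 | out 111111 | prev 000000 | push {0}
  [9] u=2 | in 011111 | out 111111 | prev 111101 | push {5,6}
  [10] u=3 | in 111111 | out 011111 | prev 001110 | push {2,7}
  [11] u=4 | in 011101 | out 111101 | ==
  [12] u=0 | in 111111 | out 111111 | prev 101111 | push {}
  [13] u=5 | in 111111 | out 011101 | ==
  [14] u=6 | in 111111 | out 111001 | ==
  [15] u=2 | in 011111 | out 111111 | ==
  [16] u=7 | in 111111 | out 111111 | ==

Converged values:
  [0] 111111
  [1] 101111
  [2] 111111
  [3] 011111
  [4] 111101
  [5] 011101
  [6] 111001
  [7] 111111

16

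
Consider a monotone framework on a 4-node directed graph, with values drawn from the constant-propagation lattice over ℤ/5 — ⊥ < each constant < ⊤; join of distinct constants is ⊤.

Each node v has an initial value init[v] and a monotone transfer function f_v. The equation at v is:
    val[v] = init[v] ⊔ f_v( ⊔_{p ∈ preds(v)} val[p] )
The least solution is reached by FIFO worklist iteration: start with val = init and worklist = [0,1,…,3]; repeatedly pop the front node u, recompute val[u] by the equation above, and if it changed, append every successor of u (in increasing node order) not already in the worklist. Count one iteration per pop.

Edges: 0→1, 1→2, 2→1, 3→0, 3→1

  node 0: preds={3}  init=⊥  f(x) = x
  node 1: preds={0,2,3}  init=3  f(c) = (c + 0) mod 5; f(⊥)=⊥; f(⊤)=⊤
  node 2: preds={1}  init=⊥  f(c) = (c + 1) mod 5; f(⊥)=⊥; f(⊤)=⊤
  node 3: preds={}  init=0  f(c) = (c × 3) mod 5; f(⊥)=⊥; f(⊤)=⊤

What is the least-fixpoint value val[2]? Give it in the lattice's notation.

Trace (5 dequeues):
  [1] u=0 | in 0 | out 0 | prev ⊥ | push {}
  [2] u=1 | in 0 | out ⊤ | prev 3 | push {}
  [3] u=2 | in ⊤ | out ⊤ | prev ⊥ | push {1}
  [4] u=3 | in ⊥ | out 0 | ==
  [5] u=1 | in ⊤ | out ⊤ | ==

Converged values:
  [0] 0
  [1] ⊤
  [2] ⊤
  [3] 0

⊤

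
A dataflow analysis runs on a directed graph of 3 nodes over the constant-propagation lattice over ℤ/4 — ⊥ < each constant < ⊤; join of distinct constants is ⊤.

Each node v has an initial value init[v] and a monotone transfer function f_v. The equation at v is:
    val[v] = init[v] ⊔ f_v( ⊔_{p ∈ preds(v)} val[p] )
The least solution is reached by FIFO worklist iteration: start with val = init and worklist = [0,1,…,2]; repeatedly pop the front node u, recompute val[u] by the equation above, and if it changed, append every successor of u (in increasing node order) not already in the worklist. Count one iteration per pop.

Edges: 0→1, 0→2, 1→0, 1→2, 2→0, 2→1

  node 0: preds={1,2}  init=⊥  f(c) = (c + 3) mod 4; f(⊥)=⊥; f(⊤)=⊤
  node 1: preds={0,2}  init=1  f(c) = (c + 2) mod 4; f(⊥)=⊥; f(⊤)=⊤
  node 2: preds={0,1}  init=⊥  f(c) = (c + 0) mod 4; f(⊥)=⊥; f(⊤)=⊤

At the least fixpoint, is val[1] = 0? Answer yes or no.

no

Worklist (6 pops):
  #1 pop 0: in=1 → 0 (was ⊥); enqueue []
  #2 pop 1: in=0 → ⊤ (was 1); enqueue [0]
  #3 pop 2: in=⊤ → ⊤ (was ⊥); enqueue [1]
  #4 pop 0: in=⊤ → ⊤ (was 0); enqueue [2]
  #5 pop 1: in=⊤ → ⊤ (no change)
  #6 pop 2: in=⊤ → ⊤ (no change)

Fixpoint:
  val[0] = ⊤
  val[1] = ⊤
  val[2] = ⊤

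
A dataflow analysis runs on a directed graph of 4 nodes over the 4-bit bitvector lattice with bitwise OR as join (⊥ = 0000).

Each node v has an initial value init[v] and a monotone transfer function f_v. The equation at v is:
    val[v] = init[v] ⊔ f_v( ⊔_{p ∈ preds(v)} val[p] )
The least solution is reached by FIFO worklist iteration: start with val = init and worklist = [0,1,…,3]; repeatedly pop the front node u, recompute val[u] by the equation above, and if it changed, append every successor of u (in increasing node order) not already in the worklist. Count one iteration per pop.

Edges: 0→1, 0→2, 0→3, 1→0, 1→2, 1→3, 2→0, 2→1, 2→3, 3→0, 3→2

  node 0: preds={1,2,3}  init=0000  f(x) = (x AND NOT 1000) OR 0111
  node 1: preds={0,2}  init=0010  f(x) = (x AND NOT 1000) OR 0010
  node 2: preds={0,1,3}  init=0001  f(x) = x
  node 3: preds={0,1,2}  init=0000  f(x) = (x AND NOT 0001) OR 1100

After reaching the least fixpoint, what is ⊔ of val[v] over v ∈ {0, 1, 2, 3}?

Iteration log — 10 steps:
  step 1. node 0  ⊔preds=0011  new=0111  old=0000  +wl: 
  step 2. node 1  ⊔preds=0111  new=0111  old=0010  +wl: 0
  step 3. node 2  ⊔preds=0111  new=0111  old=0001  +wl: 1
  step 4. node 3  ⊔preds=0111  new=1110  old=0000  +wl: 2
  step 5. node 0  ⊔preds=1111  new=0111  stable
  step 6. node 1  ⊔preds=0111  new=0111  stable
  step 7. node 2  ⊔preds=1111  new=1111  old=0111  +wl: 0,1,3
  step 8. node 0  ⊔preds=1111  new=0111  stable
  step 9. node 1  ⊔preds=1111  new=0111  stable
  step 10. node 3  ⊔preds=1111  new=1110  stable

Least fixpoint reached:
  node 0: 0111
  node 1: 0111
  node 2: 1111
  node 3: 1110

1111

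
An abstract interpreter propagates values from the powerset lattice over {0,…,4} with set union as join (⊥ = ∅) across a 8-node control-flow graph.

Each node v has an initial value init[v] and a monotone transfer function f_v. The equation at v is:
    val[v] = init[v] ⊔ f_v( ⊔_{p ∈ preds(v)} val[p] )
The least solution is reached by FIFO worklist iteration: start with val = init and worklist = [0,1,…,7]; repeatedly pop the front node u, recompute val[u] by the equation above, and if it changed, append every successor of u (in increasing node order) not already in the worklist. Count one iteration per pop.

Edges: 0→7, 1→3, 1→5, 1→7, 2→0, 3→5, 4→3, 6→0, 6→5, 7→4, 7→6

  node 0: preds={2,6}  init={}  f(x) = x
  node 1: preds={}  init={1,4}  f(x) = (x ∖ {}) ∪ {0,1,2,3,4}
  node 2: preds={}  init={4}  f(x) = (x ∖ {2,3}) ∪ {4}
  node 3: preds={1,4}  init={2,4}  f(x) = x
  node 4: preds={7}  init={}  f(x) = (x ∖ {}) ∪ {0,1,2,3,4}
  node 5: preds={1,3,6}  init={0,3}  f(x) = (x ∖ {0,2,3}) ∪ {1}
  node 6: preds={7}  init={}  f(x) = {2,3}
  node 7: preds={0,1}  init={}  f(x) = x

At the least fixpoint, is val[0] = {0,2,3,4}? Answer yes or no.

no

Iteration log — 14 steps:
  step 1. node 0  ⊔preds={4}  new={4}  old={}  +wl: 
  step 2. node 1  ⊔preds={}  new={0,1,2,3,4}  old={1,4}  +wl: 
  step 3. node 2  ⊔preds={}  new={4}  stable
  step 4. node 3  ⊔preds={0,1,2,3,4}  new={0,1,2,3,4}  old={2,4}  +wl: 
  step 5. node 4  ⊔preds={}  new={0,1,2,3,4}  old={}  +wl: 3
  step 6. node 5  ⊔preds={0,1,2,3,4}  new={0,1,3,4}  old={0,3}  +wl: 
  step 7. node 6  ⊔preds={}  new={2,3}  old={}  +wl: 0,5
  step 8. node 7  ⊔preds={0,1,2,3,4}  new={0,1,2,3,4}  old={}  +wl: 4,6
  step 9. node 3  ⊔preds={0,1,2,3,4}  new={0,1,2,3,4}  stable
  step 10. node 0  ⊔preds={2,3,4}  new={2,3,4}  old={4}  +wl: 7
  step 11. node 5  ⊔preds={0,1,2,3,4}  new={0,1,3,4}  stable
  step 12. node 4  ⊔preds={0,1,2,3,4}  new={0,1,2,3,4}  stable
  step 13. node 6  ⊔preds={0,1,2,3,4}  new={2,3}  stable
  step 14. node 7  ⊔preds={0,1,2,3,4}  new={0,1,2,3,4}  stable

Least fixpoint reached:
  node 0: {2,3,4}
  node 1: {0,1,2,3,4}
  node 2: {4}
  node 3: {0,1,2,3,4}
  node 4: {0,1,2,3,4}
  node 5: {0,1,3,4}
  node 6: {2,3}
  node 7: {0,1,2,3,4}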